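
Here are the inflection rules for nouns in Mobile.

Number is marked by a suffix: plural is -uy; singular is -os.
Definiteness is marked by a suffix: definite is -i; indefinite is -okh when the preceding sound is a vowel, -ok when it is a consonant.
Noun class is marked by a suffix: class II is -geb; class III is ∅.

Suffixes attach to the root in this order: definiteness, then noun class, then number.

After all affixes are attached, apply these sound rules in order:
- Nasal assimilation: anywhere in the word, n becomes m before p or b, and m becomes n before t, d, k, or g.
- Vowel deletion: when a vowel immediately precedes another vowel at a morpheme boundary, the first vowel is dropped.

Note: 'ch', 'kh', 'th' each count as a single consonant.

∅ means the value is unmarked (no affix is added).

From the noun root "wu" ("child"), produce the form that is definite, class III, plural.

wuy

Attach definiteness definite -i → wui.
noun class = class III: zero marking, form stays wui.
Attach number plural -uy → wuiuy.
Nasal assimilation: no change.
Apply vowel deletion: wuiuy → wuy.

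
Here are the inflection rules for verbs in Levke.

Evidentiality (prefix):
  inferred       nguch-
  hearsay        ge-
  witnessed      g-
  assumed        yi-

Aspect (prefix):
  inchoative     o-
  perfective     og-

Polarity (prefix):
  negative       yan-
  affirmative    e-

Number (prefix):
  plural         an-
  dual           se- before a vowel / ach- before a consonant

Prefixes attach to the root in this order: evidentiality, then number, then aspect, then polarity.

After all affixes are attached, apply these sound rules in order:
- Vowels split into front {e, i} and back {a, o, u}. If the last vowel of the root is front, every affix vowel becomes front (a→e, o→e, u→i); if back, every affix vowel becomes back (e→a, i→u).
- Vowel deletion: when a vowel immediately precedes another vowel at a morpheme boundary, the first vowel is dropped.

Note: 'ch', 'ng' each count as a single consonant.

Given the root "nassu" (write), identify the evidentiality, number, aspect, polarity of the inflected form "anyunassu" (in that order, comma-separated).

assumed, plural, inchoative, affirmative

Segment: e-o-an-yi-nassu.
evidentiality: yi- → assumed.
number: an- → plural.
aspect: o- → inchoative.
polarity: e- → affirmative.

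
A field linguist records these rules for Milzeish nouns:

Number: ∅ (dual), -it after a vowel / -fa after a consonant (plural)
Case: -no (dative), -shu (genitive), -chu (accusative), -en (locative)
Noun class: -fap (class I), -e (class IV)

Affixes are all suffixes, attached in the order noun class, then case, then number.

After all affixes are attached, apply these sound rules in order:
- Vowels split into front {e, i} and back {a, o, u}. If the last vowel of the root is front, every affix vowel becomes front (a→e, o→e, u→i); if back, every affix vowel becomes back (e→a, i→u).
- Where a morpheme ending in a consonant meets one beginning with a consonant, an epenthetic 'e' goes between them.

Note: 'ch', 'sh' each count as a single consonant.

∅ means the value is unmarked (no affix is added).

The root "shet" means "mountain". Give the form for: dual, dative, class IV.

Attach noun class class IV -e → shete.
Attach case dative -no → sheteno.
number = dual: zero marking, form stays sheteno.
Apply vowel harmony: sheteno → shetene.
Epenthesis: no change.

shetene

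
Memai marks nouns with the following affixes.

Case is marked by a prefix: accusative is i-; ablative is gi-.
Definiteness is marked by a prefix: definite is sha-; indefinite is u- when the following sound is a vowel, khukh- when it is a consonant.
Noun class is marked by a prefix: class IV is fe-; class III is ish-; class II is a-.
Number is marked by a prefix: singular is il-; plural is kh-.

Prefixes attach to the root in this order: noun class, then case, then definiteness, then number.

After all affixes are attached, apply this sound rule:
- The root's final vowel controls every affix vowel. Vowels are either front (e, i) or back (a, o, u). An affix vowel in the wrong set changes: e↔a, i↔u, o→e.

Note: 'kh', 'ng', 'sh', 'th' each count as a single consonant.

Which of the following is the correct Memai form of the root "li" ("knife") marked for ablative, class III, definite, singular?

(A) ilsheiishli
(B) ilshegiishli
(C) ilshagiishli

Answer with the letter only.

B

Attach noun class class III ish- → ishli.
Attach case ablative gi- → giishli.
Attach definiteness definite sha- → shagiishli.
Attach number singular il- → ilshagiishli.
Apply vowel harmony: ilshagiishli → ilshegiishli.
So the correct form is ilshegiishli, option (B).
(A) ilsheiishli is wrong: it uses accusative instead of ablative for case.
(C) ilshagiishli is wrong: it fails to apply the sound rule(s).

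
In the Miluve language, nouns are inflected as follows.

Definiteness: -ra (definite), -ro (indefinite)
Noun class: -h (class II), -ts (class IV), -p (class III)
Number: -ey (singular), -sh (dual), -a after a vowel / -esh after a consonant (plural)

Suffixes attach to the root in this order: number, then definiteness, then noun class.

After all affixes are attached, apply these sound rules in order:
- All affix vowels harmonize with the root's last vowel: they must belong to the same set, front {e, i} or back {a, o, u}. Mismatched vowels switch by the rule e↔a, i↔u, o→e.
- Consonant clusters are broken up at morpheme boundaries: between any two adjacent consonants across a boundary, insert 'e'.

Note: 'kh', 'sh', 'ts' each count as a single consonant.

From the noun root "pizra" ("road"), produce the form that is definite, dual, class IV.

pizrasherats

Attach number dual -sh → pizrash.
Attach definiteness definite -ra → pizrashra.
Attach noun class class IV -ts → pizrashrats.
Vowel harmony: no change.
Apply epenthesis: pizrashrats → pizrasherats.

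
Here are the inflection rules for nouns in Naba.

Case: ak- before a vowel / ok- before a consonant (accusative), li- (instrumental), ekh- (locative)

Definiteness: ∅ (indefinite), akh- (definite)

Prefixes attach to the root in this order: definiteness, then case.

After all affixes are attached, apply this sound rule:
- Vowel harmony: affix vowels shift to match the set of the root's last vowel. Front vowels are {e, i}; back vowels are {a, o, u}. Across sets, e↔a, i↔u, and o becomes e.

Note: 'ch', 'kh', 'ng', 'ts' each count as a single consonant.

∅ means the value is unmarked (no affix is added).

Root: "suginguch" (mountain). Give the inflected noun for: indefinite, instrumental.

lusuginguch

definiteness = indefinite: zero marking, form stays suginguch.
Attach case instrumental li- → lisuginguch.
Apply vowel harmony: lisuginguch → lusuginguch.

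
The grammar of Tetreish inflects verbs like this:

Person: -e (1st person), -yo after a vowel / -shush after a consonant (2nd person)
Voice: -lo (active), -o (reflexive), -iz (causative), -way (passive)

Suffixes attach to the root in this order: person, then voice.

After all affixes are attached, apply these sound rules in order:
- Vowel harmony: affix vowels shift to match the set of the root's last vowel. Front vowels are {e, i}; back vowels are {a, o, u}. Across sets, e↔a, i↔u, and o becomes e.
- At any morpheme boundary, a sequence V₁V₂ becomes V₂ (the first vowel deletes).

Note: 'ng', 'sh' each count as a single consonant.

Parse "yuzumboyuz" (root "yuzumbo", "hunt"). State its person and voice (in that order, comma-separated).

2nd person, causative

Segment: yuzumbo-yo-iz.
person: -yo/shush → 2nd person.
voice: -iz → causative.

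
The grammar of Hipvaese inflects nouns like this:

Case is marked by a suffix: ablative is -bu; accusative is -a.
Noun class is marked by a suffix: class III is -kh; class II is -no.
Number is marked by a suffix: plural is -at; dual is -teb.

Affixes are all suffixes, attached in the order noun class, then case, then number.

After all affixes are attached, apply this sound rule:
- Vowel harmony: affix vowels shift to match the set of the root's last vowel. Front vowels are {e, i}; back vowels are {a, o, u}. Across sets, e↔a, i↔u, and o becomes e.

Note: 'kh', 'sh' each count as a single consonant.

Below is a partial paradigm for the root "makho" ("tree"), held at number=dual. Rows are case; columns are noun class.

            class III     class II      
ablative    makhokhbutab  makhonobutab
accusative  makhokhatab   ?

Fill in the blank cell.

makhonoatab

Attach noun class class II -no → makhono.
Attach case accusative -a → makhonoa.
Attach number dual -teb → makhonoateb.
Apply vowel harmony: makhonoateb → makhonoatab.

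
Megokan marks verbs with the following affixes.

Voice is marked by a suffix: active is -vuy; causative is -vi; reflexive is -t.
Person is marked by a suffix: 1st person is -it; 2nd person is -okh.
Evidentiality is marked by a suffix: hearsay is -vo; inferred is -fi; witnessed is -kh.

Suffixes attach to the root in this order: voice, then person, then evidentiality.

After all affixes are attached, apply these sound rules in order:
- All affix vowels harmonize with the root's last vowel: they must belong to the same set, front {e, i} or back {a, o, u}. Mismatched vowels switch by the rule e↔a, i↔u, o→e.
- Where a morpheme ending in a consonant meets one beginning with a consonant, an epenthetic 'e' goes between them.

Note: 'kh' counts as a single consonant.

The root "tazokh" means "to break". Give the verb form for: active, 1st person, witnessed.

tazokhevuyutekh

Attach voice active -vuy → tazokhvuy.
Attach person 1st person -it → tazokhvuyit.
Attach evidentiality witnessed -kh → tazokhvuyitkh.
Apply vowel harmony: tazokhvuyitkh → tazokhvuyutkh.
Apply epenthesis: tazokhvuyutkh → tazokhevuyutekh.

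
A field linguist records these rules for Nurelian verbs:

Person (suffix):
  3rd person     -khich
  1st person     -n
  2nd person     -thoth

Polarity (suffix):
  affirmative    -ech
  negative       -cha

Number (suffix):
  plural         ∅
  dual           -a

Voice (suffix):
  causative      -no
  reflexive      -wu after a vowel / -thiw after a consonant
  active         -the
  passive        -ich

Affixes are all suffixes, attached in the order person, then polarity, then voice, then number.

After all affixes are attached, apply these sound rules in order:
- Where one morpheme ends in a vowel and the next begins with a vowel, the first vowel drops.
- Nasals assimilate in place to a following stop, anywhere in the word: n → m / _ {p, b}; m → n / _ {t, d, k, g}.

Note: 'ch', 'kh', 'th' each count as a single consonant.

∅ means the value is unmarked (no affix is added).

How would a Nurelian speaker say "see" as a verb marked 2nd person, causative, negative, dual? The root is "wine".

Attach person 2nd person -thoth → winethoth.
Attach polarity negative -cha → winethothcha.
Attach voice causative -no → winethothchano.
Attach number dual -a → winethothchanoa.
Apply vowel deletion: winethothchanoa → winethothchana.
Nasal assimilation: no change.

winethothchana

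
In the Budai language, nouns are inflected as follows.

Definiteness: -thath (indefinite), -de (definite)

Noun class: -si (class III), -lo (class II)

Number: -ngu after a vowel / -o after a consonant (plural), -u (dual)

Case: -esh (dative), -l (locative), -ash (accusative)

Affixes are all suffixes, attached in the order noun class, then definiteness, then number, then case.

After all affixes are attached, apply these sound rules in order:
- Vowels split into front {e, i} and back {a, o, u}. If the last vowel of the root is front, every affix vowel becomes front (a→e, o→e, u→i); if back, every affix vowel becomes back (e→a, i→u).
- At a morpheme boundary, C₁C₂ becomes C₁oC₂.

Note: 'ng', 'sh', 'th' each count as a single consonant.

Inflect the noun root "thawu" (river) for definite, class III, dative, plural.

thawusudanguash

Attach noun class class III -si → thawusi.
Attach definiteness definite -de → thawuside.
Attach number plural -ngu (after vowel 'e') → thawusidengu.
Attach case dative -esh → thawusidenguesh.
Apply vowel harmony: thawusidenguesh → thawusudanguash.
Epenthesis: no change.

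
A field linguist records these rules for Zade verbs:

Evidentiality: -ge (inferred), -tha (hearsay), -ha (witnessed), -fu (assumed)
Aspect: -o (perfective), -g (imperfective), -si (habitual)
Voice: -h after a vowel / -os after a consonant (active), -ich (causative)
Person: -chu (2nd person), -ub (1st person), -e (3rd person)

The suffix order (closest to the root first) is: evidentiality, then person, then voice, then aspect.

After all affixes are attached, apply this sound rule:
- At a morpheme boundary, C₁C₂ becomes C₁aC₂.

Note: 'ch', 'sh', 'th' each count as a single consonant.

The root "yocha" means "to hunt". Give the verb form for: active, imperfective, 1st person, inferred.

Attach evidentiality inferred -ge → yochage.
Attach person 1st person -ub → yochageub.
Attach voice active -os (after consonant 'b') → yochageubos.
Attach aspect imperfective -g → yochageubosg.
Apply epenthesis: yochageubosg → yochageubosag.

yochageubosag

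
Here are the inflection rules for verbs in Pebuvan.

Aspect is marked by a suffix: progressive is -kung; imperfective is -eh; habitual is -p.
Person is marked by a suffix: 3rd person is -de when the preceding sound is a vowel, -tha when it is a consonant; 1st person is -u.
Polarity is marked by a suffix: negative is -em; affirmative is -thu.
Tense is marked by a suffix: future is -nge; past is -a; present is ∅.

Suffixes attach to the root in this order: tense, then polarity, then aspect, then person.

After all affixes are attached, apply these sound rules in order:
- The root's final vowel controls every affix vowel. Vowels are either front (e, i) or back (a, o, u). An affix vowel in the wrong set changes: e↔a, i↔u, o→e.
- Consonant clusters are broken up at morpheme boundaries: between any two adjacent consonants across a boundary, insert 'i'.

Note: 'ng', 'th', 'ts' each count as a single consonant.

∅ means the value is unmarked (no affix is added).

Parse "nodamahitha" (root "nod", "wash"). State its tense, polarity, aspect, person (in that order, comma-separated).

present, negative, imperfective, 3rd person

Segment: nod-em-eh-tha.
tense: ∅ → present.
polarity: -em → negative.
aspect: -eh → imperfective.
person: -de/tha → 3rd person.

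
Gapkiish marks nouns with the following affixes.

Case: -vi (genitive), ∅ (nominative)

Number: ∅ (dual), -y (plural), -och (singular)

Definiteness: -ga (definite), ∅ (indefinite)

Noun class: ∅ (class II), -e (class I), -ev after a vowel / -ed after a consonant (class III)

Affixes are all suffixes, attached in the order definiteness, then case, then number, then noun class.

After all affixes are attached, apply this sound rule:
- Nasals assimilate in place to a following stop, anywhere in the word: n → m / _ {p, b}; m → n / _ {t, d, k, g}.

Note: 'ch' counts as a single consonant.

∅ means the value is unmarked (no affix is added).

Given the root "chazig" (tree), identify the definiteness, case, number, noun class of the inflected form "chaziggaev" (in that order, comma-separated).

definite, nominative, dual, class III

Segment: chazig-ga-ev.
definiteness: -ga → definite.
case: ∅ → nominative.
number: ∅ → dual.
noun class: -ev/ed → class III.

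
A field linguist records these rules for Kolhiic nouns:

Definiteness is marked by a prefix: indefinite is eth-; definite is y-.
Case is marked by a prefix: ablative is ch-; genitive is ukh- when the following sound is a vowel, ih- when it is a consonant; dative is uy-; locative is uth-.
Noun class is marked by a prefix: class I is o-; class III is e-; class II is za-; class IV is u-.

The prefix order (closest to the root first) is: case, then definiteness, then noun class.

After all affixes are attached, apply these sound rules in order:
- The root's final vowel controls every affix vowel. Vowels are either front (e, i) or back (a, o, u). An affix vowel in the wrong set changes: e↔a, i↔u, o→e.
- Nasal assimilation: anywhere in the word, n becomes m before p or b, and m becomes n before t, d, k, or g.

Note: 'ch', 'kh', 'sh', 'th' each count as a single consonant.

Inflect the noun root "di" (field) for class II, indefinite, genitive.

zeethihdi

Attach case genitive ih- (before consonant 'd') → ihdi.
Attach definiteness indefinite eth- → ethihdi.
Attach noun class class II za- → zaethihdi.
Apply vowel harmony: zaethihdi → zeethihdi.
Nasal assimilation: no change.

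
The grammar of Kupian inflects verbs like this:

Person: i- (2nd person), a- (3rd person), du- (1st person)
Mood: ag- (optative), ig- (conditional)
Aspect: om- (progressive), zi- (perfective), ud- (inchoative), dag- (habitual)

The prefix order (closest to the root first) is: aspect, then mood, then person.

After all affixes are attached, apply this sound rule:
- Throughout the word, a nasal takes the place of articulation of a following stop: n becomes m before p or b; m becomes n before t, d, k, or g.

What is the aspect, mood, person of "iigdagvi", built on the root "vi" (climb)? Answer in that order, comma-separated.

Segment: i-ig-dag-vi.
aspect: dag- → habitual.
mood: ig- → conditional.
person: i- → 2nd person.

habitual, conditional, 2nd person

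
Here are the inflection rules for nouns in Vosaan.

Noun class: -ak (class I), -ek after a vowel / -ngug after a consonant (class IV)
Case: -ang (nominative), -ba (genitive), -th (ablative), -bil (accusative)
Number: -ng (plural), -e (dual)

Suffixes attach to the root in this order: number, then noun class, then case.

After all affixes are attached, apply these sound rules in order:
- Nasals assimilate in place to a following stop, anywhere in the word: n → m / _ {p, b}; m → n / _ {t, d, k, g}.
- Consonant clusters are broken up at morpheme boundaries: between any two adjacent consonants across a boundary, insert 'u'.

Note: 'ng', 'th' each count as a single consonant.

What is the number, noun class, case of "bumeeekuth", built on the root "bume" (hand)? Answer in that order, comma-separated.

dual, class IV, ablative

Segment: bume-e-ek-th.
number: -e → dual.
noun class: -ek/ngug → class IV.
case: -th → ablative.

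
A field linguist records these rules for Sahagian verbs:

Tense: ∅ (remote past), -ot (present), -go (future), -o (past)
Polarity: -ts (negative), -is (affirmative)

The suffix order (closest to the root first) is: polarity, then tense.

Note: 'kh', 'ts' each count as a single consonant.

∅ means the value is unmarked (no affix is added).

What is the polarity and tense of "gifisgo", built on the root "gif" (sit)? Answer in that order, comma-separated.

Segment: gif-is-go.
polarity: -is → affirmative.
tense: -go → future.

affirmative, future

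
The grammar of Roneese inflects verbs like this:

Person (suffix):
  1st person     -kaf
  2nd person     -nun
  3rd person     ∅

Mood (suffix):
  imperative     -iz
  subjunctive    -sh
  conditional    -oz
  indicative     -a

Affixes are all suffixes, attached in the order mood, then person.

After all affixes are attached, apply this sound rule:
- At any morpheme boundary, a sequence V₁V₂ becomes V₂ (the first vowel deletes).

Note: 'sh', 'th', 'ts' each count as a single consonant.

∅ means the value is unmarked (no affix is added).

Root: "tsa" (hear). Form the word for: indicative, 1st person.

Attach mood indicative -a → tsaa.
Attach person 1st person -kaf → tsaakaf.
Apply vowel deletion: tsaakaf → tsakaf.

tsakaf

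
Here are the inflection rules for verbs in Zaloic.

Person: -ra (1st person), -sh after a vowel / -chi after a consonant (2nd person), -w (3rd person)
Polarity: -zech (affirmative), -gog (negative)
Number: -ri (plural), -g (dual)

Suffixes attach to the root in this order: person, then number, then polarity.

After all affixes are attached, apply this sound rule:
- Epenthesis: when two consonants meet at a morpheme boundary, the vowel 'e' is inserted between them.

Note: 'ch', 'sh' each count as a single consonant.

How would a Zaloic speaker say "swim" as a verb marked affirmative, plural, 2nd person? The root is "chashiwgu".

Attach person 2nd person -sh (after vowel 'u') → chashiwgush.
Attach number plural -ri → chashiwgushri.
Attach polarity affirmative -zech → chashiwgushrizech.
Apply epenthesis: chashiwgushrizech → chashiwgusherizech.

chashiwgusherizech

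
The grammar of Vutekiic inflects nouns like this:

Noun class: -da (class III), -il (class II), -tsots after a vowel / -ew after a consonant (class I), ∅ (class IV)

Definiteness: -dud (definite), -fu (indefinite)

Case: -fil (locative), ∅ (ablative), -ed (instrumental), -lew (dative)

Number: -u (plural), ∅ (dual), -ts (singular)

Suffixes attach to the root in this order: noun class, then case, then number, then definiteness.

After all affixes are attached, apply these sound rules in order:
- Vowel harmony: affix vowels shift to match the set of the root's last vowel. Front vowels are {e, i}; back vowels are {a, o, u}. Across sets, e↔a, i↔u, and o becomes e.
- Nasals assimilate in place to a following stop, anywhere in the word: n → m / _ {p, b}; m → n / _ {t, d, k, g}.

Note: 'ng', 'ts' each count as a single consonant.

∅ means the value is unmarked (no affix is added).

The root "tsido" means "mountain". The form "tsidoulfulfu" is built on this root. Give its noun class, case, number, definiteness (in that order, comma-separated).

Segment: tsido-il-fil-fu.
noun class: -il → class II.
case: -fil → locative.
number: ∅ → dual.
definiteness: -fu → indefinite.

class II, locative, dual, indefinite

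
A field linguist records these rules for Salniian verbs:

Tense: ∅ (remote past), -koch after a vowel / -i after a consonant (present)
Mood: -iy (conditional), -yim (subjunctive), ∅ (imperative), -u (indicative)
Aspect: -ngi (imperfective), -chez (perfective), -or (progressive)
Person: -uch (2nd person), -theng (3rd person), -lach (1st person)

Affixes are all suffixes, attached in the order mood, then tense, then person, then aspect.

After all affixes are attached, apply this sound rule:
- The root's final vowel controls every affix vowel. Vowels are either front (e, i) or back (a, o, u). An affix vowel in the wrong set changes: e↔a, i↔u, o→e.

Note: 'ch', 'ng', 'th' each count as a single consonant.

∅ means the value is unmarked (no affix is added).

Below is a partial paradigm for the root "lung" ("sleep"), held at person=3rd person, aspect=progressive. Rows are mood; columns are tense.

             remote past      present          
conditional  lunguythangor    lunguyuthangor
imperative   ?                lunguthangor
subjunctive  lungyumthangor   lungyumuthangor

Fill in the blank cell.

mood = imperative: zero marking, form stays lung.
tense = remote past: zero marking, form stays lung.
Attach person 3rd person -theng → lungtheng.
Attach aspect progressive -or → lungthengor.
Apply vowel harmony: lungthengor → lungthangor.

lungthangor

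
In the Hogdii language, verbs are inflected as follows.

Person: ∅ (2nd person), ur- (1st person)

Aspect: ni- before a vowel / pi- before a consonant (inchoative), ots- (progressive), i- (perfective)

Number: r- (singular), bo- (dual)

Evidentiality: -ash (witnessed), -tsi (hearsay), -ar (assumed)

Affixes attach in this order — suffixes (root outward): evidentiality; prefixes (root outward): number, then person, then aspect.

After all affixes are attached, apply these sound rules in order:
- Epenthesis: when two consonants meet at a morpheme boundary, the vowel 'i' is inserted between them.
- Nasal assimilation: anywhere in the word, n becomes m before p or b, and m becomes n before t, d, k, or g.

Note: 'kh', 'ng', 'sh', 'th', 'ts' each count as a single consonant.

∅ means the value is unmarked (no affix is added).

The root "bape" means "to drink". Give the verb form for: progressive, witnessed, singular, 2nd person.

Attach number singular r- → rbape.
Attach evidentiality witnessed -ash → rbapeash.
person = 2nd person: zero marking, form stays rbapeash.
Attach aspect progressive ots- → otsrbapeash.
Apply epenthesis: otsrbapeash → otsiribapeash.
Nasal assimilation: no change.

otsiribapeash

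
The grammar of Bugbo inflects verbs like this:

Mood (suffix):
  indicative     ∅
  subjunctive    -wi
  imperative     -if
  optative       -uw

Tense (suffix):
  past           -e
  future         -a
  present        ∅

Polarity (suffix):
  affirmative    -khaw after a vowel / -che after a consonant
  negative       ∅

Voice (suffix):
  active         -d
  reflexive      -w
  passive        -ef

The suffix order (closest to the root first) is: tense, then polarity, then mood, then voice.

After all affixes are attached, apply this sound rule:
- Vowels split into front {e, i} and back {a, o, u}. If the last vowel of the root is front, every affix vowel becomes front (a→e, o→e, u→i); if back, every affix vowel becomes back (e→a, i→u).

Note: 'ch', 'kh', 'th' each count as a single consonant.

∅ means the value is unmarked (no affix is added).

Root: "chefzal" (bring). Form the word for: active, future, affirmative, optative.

Attach tense future -a → chefzala.
Attach polarity affirmative -khaw (after vowel 'a') → chefzalakhaw.
Attach mood optative -uw → chefzalakhawuw.
Attach voice active -d → chefzalakhawuwd.
Vowel harmony: no change.

chefzalakhawuwd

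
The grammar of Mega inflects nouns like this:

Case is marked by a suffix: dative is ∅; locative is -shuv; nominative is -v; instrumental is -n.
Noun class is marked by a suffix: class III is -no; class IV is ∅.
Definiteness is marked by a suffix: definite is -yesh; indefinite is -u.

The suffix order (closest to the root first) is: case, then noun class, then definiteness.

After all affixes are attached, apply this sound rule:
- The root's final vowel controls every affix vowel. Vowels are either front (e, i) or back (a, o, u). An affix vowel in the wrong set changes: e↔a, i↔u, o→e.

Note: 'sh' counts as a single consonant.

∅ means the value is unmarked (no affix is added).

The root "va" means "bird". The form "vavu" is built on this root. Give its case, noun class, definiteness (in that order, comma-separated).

Segment: va-v-u.
case: -v → nominative.
noun class: ∅ → class IV.
definiteness: -u → indefinite.

nominative, class IV, indefinite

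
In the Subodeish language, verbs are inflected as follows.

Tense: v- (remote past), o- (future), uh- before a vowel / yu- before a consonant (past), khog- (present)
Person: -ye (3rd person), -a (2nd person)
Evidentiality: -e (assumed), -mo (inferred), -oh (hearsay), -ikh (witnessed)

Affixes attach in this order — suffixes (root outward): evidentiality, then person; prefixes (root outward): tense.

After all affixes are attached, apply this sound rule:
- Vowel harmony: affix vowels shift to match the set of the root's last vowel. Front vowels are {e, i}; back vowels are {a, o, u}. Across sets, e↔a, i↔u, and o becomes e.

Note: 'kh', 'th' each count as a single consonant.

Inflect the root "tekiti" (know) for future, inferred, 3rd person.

etekitimeye

Attach evidentiality inferred -mo → tekitimo.
Attach tense future o- → otekitimo.
Attach person 3rd person -ye → otekitimoye.
Apply vowel harmony: otekitimoye → etekitimeye.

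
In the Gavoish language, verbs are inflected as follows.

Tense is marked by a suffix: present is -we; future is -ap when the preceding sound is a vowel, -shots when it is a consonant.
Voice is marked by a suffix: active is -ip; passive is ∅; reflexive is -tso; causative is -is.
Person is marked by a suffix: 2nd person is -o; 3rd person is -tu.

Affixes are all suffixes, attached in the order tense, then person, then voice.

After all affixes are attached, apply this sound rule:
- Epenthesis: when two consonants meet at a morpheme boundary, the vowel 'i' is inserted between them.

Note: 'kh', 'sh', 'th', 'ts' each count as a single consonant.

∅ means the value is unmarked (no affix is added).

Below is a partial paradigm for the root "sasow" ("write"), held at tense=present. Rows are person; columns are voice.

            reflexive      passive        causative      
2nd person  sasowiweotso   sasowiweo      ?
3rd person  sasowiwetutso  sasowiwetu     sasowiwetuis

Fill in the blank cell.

Attach tense present -we → sasowwe.
Attach person 2nd person -o → sasowweo.
Attach voice causative -is → sasowweois.
Apply epenthesis: sasowweois → sasowiweois.

sasowiweois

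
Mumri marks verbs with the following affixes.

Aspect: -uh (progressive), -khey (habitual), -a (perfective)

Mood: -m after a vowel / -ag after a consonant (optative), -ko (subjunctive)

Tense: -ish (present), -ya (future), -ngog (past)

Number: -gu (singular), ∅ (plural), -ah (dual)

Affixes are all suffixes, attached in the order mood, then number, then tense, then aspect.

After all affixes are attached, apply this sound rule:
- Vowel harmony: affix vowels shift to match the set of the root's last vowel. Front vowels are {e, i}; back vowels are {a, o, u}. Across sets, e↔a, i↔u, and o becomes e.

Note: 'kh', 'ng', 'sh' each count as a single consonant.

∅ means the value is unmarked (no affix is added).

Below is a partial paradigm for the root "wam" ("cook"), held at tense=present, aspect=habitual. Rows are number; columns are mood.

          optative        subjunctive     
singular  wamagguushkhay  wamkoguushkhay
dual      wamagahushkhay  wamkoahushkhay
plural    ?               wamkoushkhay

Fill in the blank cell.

Attach mood optative -ag (after consonant 'm') → wamag.
number = plural: zero marking, form stays wamag.
Attach tense present -ish → wamagish.
Attach aspect habitual -khey → wamagishkhey.
Apply vowel harmony: wamagishkhey → wamagushkhay.

wamagushkhay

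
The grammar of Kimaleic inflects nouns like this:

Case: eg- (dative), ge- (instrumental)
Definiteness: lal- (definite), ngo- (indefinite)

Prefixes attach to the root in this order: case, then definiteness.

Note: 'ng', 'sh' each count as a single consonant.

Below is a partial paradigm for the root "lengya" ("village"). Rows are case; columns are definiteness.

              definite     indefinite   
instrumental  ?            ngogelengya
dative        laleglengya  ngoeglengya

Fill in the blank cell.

Attach case instrumental ge- → gelengya.
Attach definiteness definite lal- → lalgelengya.

lalgelengya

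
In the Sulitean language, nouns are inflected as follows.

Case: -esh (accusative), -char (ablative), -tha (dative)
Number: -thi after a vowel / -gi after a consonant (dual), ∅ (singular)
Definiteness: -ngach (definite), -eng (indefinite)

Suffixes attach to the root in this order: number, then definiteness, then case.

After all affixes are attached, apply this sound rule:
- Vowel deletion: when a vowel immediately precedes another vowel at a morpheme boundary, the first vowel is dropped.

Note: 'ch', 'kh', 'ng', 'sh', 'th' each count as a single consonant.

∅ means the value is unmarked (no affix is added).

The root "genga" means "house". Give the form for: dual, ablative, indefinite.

gengathengchar

Attach number dual -thi (after vowel 'a') → gengathi.
Attach definiteness indefinite -eng → gengathieng.
Attach case ablative -char → gengathiengchar.
Apply vowel deletion: gengathiengchar → gengathengchar.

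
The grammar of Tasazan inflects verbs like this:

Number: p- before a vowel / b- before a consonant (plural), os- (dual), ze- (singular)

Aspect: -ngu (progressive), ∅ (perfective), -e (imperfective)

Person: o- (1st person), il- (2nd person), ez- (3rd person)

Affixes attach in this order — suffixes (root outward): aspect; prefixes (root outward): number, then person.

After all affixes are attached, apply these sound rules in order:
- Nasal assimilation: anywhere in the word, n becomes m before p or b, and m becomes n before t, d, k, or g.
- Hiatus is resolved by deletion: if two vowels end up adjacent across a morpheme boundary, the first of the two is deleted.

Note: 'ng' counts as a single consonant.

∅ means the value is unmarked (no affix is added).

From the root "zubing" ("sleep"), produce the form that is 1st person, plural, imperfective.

obzubinge

Attach aspect imperfective -e → zubinge.
Attach number plural b- (before consonant 'z') → bzubinge.
Attach person 1st person o- → obzubinge.
Nasal assimilation: no change.
Vowel deletion: no change.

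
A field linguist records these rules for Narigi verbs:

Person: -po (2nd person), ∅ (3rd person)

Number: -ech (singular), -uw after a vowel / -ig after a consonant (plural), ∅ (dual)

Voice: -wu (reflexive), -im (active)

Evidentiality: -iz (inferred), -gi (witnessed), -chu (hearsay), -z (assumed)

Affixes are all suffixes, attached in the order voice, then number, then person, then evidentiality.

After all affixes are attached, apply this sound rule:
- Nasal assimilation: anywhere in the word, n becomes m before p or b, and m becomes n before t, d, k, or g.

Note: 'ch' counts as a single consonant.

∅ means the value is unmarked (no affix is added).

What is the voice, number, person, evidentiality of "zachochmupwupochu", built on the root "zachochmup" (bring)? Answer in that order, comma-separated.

reflexive, dual, 2nd person, hearsay

Segment: zachochmup-wu-po-chu.
voice: -wu → reflexive.
number: ∅ → dual.
person: -po → 2nd person.
evidentiality: -chu → hearsay.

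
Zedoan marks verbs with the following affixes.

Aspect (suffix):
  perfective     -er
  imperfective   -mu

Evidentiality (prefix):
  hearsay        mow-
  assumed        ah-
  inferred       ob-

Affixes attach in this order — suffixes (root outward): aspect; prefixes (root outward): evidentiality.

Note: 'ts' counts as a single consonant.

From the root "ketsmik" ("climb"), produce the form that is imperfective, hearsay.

mowketsmikmu

Attach aspect imperfective -mu → ketsmikmu.
Attach evidentiality hearsay mow- → mowketsmikmu.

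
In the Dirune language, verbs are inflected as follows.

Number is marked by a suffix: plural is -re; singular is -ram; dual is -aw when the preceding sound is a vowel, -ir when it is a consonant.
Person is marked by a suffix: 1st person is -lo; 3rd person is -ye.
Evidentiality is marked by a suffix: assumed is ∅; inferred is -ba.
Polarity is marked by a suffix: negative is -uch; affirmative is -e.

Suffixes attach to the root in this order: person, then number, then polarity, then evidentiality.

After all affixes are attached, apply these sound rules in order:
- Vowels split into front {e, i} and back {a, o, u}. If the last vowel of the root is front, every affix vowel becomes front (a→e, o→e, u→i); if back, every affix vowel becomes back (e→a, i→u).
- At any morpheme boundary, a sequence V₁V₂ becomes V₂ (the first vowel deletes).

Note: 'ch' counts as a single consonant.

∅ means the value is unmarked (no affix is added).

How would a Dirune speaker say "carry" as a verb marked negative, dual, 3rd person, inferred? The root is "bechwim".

bechwimyewichbe

Attach person 3rd person -ye → bechwimye.
Attach number dual -aw (after vowel 'e') → bechwimyeaw.
Attach polarity negative -uch → bechwimyeawuch.
Attach evidentiality inferred -ba → bechwimyeawuchba.
Apply vowel harmony: bechwimyeawuchba → bechwimyeewichbe.
Apply vowel deletion: bechwimyeewichbe → bechwimyewichbe.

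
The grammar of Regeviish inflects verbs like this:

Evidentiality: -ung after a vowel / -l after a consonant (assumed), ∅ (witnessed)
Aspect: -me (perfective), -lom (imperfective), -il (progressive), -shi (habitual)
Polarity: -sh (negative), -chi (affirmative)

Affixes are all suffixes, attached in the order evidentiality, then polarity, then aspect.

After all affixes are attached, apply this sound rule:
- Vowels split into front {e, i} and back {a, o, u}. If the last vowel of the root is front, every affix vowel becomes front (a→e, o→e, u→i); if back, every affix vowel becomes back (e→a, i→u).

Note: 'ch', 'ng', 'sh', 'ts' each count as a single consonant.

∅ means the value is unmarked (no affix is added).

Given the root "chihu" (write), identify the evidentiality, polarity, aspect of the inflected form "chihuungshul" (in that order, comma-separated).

Segment: chihu-ung-sh-il.
evidentiality: -ung/l → assumed.
polarity: -sh → negative.
aspect: -il → progressive.

assumed, negative, progressive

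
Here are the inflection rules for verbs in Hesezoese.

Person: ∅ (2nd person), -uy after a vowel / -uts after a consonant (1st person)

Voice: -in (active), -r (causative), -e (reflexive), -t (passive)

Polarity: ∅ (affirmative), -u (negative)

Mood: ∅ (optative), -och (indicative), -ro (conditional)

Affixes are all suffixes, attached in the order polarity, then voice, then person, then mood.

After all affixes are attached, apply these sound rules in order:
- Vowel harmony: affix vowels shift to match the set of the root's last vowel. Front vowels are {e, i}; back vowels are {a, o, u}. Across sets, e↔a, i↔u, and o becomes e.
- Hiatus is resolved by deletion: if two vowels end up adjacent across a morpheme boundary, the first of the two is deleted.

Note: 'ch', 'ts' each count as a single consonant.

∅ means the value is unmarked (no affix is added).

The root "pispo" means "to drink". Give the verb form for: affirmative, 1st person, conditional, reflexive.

polarity = affirmative: zero marking, form stays pispo.
Attach voice reflexive -e → pispoe.
Attach person 1st person -uy (after vowel 'e') → pispoeuy.
Attach mood conditional -ro → pispoeuyro.
Apply vowel harmony: pispoeuyro → pispoauyro.
Apply vowel deletion: pispoauyro → pispuyro.

pispuyro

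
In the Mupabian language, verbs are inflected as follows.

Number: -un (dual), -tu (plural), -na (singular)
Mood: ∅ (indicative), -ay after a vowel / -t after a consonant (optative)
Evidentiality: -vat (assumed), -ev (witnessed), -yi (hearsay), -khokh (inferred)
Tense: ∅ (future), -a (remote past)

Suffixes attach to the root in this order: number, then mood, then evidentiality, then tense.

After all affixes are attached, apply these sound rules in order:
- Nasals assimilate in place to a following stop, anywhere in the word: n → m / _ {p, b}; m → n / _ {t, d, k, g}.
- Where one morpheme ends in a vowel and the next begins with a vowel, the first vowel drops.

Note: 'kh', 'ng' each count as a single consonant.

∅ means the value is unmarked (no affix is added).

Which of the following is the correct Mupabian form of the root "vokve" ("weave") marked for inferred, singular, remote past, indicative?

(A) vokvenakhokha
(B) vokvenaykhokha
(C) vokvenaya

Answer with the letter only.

A

Attach number singular -na → vokvena.
mood = indicative: zero marking, form stays vokvena.
Attach evidentiality inferred -khokh → vokvenakhokh.
Attach tense remote past -a → vokvenakhokha.
Nasal assimilation: no change.
Vowel deletion: no change.
So the correct form is vokvenakhokha, option (A).
(B) vokvenaykhokha is wrong: it uses optative instead of indicative for mood.
(C) vokvenaya is wrong: it uses hearsay instead of inferred for evidentiality.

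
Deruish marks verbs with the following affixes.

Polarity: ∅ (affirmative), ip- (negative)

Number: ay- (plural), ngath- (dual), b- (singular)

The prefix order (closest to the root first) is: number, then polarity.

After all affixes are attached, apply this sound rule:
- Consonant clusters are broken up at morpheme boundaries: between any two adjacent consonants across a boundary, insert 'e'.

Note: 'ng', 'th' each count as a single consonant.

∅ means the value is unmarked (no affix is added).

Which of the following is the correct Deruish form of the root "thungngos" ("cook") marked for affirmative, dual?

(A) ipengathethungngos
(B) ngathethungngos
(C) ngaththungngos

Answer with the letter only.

Attach number dual ngath- → ngaththungngos.
polarity = affirmative: zero marking, form stays ngaththungngos.
Apply epenthesis: ngaththungngos → ngathethungngos.
So the correct form is ngathethungngos, option (B).
(C) ngaththungngos is wrong: it fails to apply the sound rule(s).
(A) ipengathethungngos is wrong: it uses negative instead of affirmative for polarity.

B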